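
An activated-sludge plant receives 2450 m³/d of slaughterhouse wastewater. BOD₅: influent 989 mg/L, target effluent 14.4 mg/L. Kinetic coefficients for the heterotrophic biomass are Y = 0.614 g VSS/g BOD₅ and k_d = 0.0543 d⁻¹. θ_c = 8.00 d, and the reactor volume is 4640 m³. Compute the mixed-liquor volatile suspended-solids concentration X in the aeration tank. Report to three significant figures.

X = Y·Q·ΔS·θ_c / [V·(1 + k_d θ_c)] = 0.614 × 2450 × (989 − 14.4) × 8.00 / [4640 × (1 + 0.0543 × 8.00)] = 1762 mg/L.

X ≈ 1760 mg/L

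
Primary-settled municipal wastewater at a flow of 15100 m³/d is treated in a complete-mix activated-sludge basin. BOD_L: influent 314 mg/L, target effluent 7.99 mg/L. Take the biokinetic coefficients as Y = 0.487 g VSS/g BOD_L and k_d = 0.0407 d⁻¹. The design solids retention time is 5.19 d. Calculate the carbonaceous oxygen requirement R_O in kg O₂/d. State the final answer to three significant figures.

The observed yield is Y_obs = Y/(1 + k_d·θ_c) = 0.487 / (1 + 0.0407 × 5.19) = 0.487 / 1.211 = 0.4021 g VSS per g BOD_L removed.
Q·(S₀ − S) = 15100 × (314 − 7.99) × 10⁻³ = 4621 kg/d removed.
Net sludge production P_X = 0.4021 × 4621 = 1858 kg VSS/d.
R_O = Q·(S₀ − S) − 1.42·P_X = 4621 − 1.42 × 1858 = 1983 kg O₂/d.

R_O ≈ 1980 kg O₂/d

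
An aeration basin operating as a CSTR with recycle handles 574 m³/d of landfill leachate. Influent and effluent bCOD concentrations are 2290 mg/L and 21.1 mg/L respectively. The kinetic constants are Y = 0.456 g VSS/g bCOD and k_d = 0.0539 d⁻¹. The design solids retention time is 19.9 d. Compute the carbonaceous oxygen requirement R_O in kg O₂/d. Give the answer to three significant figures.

R_O ≈ 895 kg O₂/d

The observed yield is Y_obs = Y/(1 + k_d·θ_c) = 0.456 / (1 + 0.0539 × 19.9) = 0.456 / 2.073 = 0.2200 g VSS per g bCOD removed.
ΔS = 2290 − 21.1 = 2269 mg/L, so the substrate removal rate is 574 × 2269/1000 = 1302 kg bCOD/d.
P_X = Y_obs·Q·(S₀ − S) = 0.2200 × 1302 = 286.5 kg VSS/d.
R_O = Q·ΔS − 1.42 P_X = 1302 − 406.9 = 895.5 kg O₂/d.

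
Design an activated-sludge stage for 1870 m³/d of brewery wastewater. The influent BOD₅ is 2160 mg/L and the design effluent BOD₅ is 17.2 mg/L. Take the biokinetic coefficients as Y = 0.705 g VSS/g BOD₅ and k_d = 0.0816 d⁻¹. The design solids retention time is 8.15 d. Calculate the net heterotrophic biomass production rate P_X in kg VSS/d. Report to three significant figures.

P_X ≈ 1700 kg VSS/d

Y_obs = Y / (1 + k_d θ_c) = 0.705 / (1 + 0.0816 × 8.15) = 0.705 / 1.665 = 0.4234.
Substrate removed = Q·(S₀ − S) = 1870 m³/d × (2160 − 17.2) g/m³ = 4.01×10^6 g/d = 4007 kg/d.
Net biomass production P_X = Y_obs × Q·(S₀ − S) = 0.4234 × 4007 = 1697 kg VSS/d.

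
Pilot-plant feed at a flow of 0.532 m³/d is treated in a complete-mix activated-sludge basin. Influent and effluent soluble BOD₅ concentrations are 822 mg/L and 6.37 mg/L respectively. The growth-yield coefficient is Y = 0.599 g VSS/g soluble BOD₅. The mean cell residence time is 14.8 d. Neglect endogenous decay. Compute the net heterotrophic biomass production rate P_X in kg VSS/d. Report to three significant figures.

Since k_d ≈ 0, Y_obs = Y = 0.599 g VSS/g soluble BOD₅.
Q·(S₀ − S) = 0.532 × (822 − 6.37) × 10⁻³ = 0.4339 kg/d removed.
So the net sludge growth is P_X = 0.5990 × 0.4339 = 0.2599 kg VSS/d.

P_X ≈ 0.260 kg VSS/d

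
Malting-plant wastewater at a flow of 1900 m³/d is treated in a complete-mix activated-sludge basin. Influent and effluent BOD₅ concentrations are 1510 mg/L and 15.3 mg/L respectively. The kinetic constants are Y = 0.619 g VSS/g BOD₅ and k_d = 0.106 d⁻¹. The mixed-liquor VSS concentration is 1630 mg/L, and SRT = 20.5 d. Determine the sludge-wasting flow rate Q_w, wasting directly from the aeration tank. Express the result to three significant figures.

Q_w ≈ 340 m³/d

From the SRT design equation V = Y Q (S₀−S) θ_c / [X (1 + k_d θ_c)] = 0.619 × 1900 × (1510 − 15.3) × 20.5 / [1630 × (1 + 0.106 × 20.5)] = 3.6×10^7 / 5172 = 6968 m³.
Wasting from the aeration tank: Q_w = V / θ_c = 6968 / 20.5 = 339.9 m³/d.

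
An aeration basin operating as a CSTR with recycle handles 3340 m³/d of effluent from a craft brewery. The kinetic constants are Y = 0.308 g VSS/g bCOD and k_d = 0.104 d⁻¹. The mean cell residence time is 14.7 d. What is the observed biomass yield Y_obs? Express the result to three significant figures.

Y_obs ≈ 0.122 g VSS/g bCOD

Correct the yield for decay: Y_obs = Y/(1 + k_d θ_c) = 0.308 / (1 + 0.104 × 14.7) = 0.308 / 2.529 = 0.1218.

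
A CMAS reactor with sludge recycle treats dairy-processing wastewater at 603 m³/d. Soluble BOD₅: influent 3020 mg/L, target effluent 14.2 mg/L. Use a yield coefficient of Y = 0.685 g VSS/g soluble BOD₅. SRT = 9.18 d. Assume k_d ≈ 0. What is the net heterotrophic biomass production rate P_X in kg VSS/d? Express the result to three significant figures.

No decay correction is needed, so Y_obs = Y = 0.685.
ΔS = 3020 − 14.2 = 3006 mg/L, so the substrate removal rate is 603 × 3006/1000 = 1812 kg soluble BOD₅/d.
So the net sludge growth is P_X = 0.6850 × 1812 = 1242 kg VSS/d.

P_X ≈ 1240 kg VSS/d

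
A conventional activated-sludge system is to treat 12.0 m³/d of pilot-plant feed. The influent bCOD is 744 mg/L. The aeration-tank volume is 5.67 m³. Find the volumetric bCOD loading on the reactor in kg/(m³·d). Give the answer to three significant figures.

Volumetric loading L_v = Q·S₀ / V = 12.0 × 744 g/m³ / 5.670 m³ = 1575 g/(m³·d) = 1.575 kg bCOD/(m³·d).

L_v ≈ 1.57 kg bCOD/(m³·d)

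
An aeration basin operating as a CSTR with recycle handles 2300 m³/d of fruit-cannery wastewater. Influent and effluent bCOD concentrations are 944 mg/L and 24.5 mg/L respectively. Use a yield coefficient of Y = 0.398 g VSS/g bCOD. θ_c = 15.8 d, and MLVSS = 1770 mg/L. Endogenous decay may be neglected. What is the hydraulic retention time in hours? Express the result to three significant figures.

With k_d = 0 the design equation reduces to V = Y Q (S₀−S) θ_c / X = 0.398 × 2300 × (944 − 24.5) × 15.8 / 1770 = 7514 m³.
HRT = V/Q = 7514 m³ / 2300 m³·d⁻¹ = 3.267 d × 24 = 78.40 h.

τ ≈ 78.4 h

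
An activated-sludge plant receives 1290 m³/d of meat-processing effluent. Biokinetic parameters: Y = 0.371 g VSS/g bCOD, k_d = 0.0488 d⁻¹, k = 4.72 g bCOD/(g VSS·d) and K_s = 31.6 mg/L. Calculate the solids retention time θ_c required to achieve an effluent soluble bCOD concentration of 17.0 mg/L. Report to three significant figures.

At the target effluent, Y k S/(K_s+S) = 0.371×4.72×17.0/48.60 = 0.6125 d⁻¹.
1/θ_c = 0.6125 − 0.0488 = 0.5637 d⁻¹, so θ_c = 1.774 d.

θ_c ≈ 1.77 d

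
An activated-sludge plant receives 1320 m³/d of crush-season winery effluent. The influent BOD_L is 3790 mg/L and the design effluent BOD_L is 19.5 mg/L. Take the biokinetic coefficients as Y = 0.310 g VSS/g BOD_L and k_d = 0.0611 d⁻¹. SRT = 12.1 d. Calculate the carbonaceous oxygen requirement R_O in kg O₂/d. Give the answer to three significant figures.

Observed yield with endogenous decay: Y_obs = Y / (1 + k_d·θ_c) = 0.310 / (1 + 0.0611 × 12.1) = 0.310 / 1.739 = 0.1782 g VSS/g BOD_L.
ΔS = 3790 − 19.5 = 3770 mg/L, so the substrate removal rate is 1320 × 3770/1000 = 4977 kg BOD_L/d.
Net sludge production P_X = 0.1782 × 4977 = 887.1 kg VSS/d.
R_O = Q·(S₀ − S) − 1.42·P_X = 4977 − 1.42 × 887.1 = 3717 kg O₂/d.

R_O ≈ 3720 kg O₂/d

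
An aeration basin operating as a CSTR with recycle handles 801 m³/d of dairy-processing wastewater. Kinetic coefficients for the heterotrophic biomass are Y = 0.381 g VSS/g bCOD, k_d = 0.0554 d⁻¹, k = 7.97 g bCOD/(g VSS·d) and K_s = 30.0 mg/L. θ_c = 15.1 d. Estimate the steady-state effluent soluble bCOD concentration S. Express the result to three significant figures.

For a completely mixed reactor with recycle the Lawrence–McCarty relation gives S = K_s·(1 + k_d·θ_c) / [θ_c·(Y·k − k_d) − 1] = 30.0 × (1 + 0.0554 × 15.1) / [15.1 × (0.381 × 7.97 − 0.0554) − 1] = 55.10 / 44.02 = 1.252 mg/L.

S ≈ 1.25 mg/L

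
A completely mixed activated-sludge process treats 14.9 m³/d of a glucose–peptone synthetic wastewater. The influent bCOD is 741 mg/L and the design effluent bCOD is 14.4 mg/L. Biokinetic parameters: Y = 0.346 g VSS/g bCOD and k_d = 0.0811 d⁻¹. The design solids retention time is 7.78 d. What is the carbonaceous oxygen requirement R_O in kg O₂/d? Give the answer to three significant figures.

Y_obs = Y / (1 + k_d θ_c) = 0.346 / (1 + 0.0811 × 7.78) = 0.346 / 1.631 = 0.2121.
Substrate removed = Q·(S₀ − S) = 14.9 m³/d × (741 − 14.4) g/m³ = 1.08×10^4 g/d = 10.83 kg/d.
Net sludge production P_X = 0.2121 × 10.83 = 2.297 kg VSS/d.
R_O = Q·ΔS − 1.42 P_X = 10.83 − 3.261 = 7.565 kg O₂/d.

R_O ≈ 7.56 kg O₂/d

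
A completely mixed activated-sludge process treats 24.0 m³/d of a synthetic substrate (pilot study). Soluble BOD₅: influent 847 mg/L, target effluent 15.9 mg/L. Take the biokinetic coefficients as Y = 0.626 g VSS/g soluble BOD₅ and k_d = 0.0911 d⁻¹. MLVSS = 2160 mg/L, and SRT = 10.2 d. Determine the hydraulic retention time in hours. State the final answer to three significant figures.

From the SRT design equation V = Y Q (S₀−S) θ_c / [X (1 + k_d θ_c)] = 0.626 × 24.0 × (847 − 15.9) × 10.2 / [2160 × (1 + 0.0911 × 10.2)] = 1.27×10^5 / 4167 = 30.56 m³.
Hydraulic retention time τ = V/Q = 30.56 / 24.0 = 1.273 d = 30.56 h.

τ ≈ 30.6 h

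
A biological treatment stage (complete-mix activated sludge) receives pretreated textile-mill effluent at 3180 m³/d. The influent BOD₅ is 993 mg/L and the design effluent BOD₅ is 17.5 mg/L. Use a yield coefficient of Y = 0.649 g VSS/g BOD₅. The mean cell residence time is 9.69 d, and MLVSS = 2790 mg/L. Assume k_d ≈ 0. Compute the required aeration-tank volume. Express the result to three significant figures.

V·X = Y·Q·ΔS·θ_c gives V = 0.649 × 3180 × (993 − 17.5) × 9.69 / 2790 = 6992 m³.

V ≈ 6990 m³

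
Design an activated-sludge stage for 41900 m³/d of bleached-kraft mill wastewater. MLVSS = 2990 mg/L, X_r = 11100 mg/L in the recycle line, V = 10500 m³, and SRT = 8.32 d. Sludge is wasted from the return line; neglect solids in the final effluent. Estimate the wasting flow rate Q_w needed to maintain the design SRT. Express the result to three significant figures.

Q_w ≈ 340 m³/d

θ_c = V·X/(Q_w·X_r) when wasting from the recycle, so Q_w = V·X/(θ_c·X_r) = 10500 × 2990 / (8.32 × 11100) = 339.9 m³/d.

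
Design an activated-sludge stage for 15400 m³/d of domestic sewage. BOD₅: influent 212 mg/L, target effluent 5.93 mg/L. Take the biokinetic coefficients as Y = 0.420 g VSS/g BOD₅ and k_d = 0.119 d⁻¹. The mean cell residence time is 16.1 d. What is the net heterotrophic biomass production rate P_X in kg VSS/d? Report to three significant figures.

Correct the yield for decay: Y_obs = Y/(1 + k_d θ_c) = 0.420 / (1 + 0.119 × 16.1) = 0.420 / 2.916 = 0.1440.
ΔS = 212 − 5.93 = 206.1 mg/L, so the substrate removal rate is 15400 × 206.1/1000 = 3173 kg BOD₅/d.
So the net sludge growth is P_X = 0.1440 × 3173 = 457.1 kg VSS/d.

P_X ≈ 457 kg VSS/d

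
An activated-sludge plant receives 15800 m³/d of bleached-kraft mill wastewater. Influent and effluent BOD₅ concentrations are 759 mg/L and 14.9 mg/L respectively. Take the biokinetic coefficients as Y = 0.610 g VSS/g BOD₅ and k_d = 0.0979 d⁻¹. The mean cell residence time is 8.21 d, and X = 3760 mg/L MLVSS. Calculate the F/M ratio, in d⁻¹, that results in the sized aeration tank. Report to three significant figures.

Rearranging the biomass balance for a CMAS with decay, V = Y·Q·ΔS·θ_c / [X·(1+k_d θ_c)] = 0.610 × 15800 × (759 − 14.9) × 8.21 / [3760 × (1 + 0.0979 × 8.21)] = 5.89×10^7 / 6782 = 8682 m³.
F/M = applied load / biomass = Q·S₀/(V·X) = 15800 × 759 / (8682 × 3760) = 0.3674 d⁻¹.

F/M ≈ 0.367 d⁻¹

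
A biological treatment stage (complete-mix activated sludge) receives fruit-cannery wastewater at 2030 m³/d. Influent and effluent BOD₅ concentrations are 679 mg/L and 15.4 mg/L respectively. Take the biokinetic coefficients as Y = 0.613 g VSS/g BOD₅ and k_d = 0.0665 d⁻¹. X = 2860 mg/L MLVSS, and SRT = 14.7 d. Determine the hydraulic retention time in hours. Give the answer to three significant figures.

Steady-state biomass mass balance: V·X·(1 + k_d·θ_c) = Y·Q·(S₀ − S)·θ_c, so V = 0.613 × 2030 × (679 − 15.4) × 14.7 / [2860 × (1 + 0.0665 × 14.7)] = 1.21×10^7 / 5656 = 2146 m³.
Hydraulic retention time τ = V/Q = 2146 / 2030 = 1.057 d = 25.37 h.

τ ≈ 25.4 h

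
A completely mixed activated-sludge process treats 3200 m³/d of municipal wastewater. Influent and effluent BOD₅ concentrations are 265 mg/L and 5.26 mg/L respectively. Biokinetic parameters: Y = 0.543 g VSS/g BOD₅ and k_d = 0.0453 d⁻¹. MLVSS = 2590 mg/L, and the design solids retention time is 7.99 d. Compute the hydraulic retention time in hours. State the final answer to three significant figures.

τ ≈ 7.67 h

From the SRT design equation V = Y Q (S₀−S) θ_c / [X (1 + k_d θ_c)] = 0.543 × 3200 × (265 − 5.26) × 7.99 / [2590 × (1 + 0.0453 × 7.99)] = 3.61×10^6 / 3527 = 1022 m³.
HRT = V/Q = 1022 m³ / 3200 m³·d⁻¹ = 0.3195 d × 24 = 7.667 h.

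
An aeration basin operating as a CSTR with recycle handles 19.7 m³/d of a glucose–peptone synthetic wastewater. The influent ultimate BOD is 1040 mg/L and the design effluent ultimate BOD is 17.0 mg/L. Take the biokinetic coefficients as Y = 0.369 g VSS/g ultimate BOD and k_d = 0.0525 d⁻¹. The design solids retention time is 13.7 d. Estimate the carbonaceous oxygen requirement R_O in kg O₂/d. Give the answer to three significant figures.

R_O ≈ 14.0 kg O₂/d

Y_obs = Y / (1 + k_d θ_c) = 0.369 / (1 + 0.0525 × 13.7) = 0.369 / 1.719 = 0.2146.
Substrate removed = Q·(S₀ − S) = 19.7 m³/d × (1040 − 17.0) g/m³ = 2.02×10^4 g/d = 20.15 kg/d.
Net sludge production P_X = 0.2146 × 20.15 = 4.325 kg VSS/d.
Carbonaceous O₂ demand = substrate oxidised − cell-mass equivalent = 20.15 − 1.42 × 4.325 = 14.01 kg O₂/d.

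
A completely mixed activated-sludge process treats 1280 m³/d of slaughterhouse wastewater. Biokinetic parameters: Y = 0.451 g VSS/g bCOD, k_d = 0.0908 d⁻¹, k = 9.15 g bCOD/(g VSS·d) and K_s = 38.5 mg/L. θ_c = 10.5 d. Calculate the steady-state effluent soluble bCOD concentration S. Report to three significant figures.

From the Monod/SRT balance for a CMAS, S = K_s·(1+k_d θ_c)/[θ_c·(Y k − k_d) − 1] = 38.5 × (1 + 0.0908 × 10.5) / [10.5 × (0.451 × 9.15 − 0.0908) − 1] = 75.21 / 41.38 = 1.818 mg/L.

S ≈ 1.82 mg/L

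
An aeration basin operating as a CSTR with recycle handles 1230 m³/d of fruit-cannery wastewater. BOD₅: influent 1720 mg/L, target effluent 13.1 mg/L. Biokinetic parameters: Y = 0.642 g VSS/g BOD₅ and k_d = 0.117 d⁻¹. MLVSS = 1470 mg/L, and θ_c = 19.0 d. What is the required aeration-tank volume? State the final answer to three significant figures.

From the SRT design equation V = Y Q (S₀−S) θ_c / [X (1 + k_d θ_c)] = 0.642 × 1230 × (1720 − 13.1) × 19.0 / [1470 × (1 + 0.117 × 19.0)] = 2.56×10^7 / 4738 = 5405 m³.

V ≈ 5410 m³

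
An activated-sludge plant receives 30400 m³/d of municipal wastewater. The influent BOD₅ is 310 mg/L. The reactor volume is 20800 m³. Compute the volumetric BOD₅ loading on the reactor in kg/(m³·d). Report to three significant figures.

L_v ≈ 0.453 kg BOD₅/(m³·d)

L_v = Q S₀ / V = 30400 × 310 × 10⁻³ / 20800 = 0.4531 kg/(m³·d).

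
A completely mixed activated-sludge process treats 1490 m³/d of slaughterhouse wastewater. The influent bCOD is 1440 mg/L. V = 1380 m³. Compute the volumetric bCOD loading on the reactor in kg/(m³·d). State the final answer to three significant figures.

L_v ≈ 1.55 kg bCOD/(m³·d)

Applied bCOD load per unit volume = Q·S₀/V = (1490 × 1440/1000)/1380 = 1.555 kg bCOD·m⁻³·d⁻¹.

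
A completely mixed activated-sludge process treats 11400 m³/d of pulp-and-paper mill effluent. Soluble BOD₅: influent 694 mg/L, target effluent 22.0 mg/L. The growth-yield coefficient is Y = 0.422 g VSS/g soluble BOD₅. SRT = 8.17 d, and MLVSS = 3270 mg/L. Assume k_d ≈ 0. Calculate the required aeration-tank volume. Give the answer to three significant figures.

V·X = Y·Q·ΔS·θ_c gives V = 0.422 × 11400 × (694 − 22.0) × 8.17 / 3270 = 8077 m³.

V ≈ 8080 m³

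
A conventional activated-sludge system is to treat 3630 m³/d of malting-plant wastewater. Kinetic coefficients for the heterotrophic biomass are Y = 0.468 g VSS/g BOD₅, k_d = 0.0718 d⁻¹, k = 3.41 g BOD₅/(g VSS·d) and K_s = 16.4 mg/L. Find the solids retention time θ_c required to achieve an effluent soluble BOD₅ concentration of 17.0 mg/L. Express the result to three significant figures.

θ_c ≈ 1.35 d

From 1/θ_c = Y·k·S/(K_s + S) − k_d: Y·k·S/(K_s+S) = 0.468 × 3.41 × 17.0 / (16.4 + 17.0) = 0.8123 d⁻¹.
Then 1/θ_c = μ − k_d = 0.8123 − 0.0718 = 0.7405 d⁻¹, giving θ_c = 1.350 d.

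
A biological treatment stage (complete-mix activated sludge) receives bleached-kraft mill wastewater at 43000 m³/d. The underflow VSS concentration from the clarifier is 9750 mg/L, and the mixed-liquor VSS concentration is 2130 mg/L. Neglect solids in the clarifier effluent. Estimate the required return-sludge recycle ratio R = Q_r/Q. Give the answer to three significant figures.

R ≈ 0.280

Solids balance on the clarifier gives (1+R)X = R·X_r, so R = X/(X_r − X) = 2130 / (9750 − 2130) = 0.2795.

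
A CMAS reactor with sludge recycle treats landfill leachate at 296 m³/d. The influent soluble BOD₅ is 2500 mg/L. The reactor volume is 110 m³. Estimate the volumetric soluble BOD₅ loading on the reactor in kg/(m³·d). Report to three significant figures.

Volumetric loading L_v = Q·S₀ / V = 296 × 2500 g/m³ / 110.0 m³ = 6727 g/(m³·d) = 6.727 kg soluble BOD₅/(m³·d).

L_v ≈ 6.73 kg soluble BOD₅/(m³·d)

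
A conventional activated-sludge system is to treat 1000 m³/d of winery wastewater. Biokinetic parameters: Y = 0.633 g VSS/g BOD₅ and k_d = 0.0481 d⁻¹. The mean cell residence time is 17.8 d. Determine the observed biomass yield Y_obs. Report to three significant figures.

Y_obs ≈ 0.341 g VSS/g BOD₅

The observed yield is Y_obs = Y/(1 + k_d·θ_c) = 0.633 / (1 + 0.0481 × 17.8) = 0.633 / 1.856 = 0.3410 g VSS per g BOD₅ removed.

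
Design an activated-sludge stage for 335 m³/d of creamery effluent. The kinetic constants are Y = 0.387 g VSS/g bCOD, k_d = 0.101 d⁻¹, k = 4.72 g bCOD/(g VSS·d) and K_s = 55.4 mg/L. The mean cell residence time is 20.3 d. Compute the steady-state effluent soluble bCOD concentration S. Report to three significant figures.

From the Monod/SRT balance for a CMAS, S = K_s·(1+k_d θ_c)/[θ_c·(Y k − k_d) − 1] = 55.4 × (1 + 0.101 × 20.3) / [20.3 × (0.387 × 4.72 − 0.101) − 1] = 169.0 / 34.03 = 4.966 mg/L.

S ≈ 4.97 mg/L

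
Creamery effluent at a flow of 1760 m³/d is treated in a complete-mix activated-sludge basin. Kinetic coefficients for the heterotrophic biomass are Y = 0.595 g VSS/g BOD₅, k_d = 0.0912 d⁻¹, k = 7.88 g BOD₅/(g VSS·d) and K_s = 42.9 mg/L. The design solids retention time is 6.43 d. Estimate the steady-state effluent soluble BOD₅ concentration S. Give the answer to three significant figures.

S ≈ 2.38 mg/L

For a completely mixed reactor with recycle the Lawrence–McCarty relation gives S = K_s·(1 + k_d·θ_c) / [θ_c·(Y·k − k_d) − 1] = 42.9 × (1 + 0.0912 × 6.43) / [6.43 × (0.595 × 7.88 − 0.0912) − 1] = 68.06 / 28.56 = 2.383 mg/L.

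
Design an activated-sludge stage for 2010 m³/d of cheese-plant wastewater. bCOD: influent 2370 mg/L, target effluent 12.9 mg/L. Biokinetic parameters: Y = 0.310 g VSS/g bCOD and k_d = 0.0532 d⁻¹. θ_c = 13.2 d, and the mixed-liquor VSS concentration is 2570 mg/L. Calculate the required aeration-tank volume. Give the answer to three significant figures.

Rearranging the biomass balance for a CMAS with decay, V = Y·Q·ΔS·θ_c / [X·(1+k_d θ_c)] = 0.310 × 2010 × (2370 − 12.9) × 13.2 / [2570 × (1 + 0.0532 × 13.2)] = 1.94×10^7 / 4375 = 4432 m³.

V ≈ 4430 m³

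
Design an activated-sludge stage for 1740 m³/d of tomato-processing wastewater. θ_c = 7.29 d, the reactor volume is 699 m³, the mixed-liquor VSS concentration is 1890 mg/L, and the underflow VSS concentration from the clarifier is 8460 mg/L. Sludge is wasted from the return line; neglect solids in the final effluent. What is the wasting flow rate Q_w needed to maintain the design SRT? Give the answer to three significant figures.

Q_w ≈ 21.4 m³/d

θ_c = V·X/(Q_w·X_r) when wasting from the recycle, so Q_w = V·X/(θ_c·X_r) = 699.0 × 1890 / (7.29 × 8460) = 21.42 m³/d.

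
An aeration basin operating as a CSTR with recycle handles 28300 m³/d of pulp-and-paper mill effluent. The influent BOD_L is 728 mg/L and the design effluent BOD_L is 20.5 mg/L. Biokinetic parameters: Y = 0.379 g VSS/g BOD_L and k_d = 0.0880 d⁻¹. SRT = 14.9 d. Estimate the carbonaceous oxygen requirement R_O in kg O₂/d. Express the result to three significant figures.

R_O ≈ 15400 kg O₂/d

Correct the yield for decay: Y_obs = Y/(1 + k_d θ_c) = 0.379 / (1 + 0.0880 × 14.9) = 0.379 / 2.311 = 0.1640.
Mass of BOD_L removed per day: Q(S₀ − S) = 28300 × 707.5 g/m³ = 20022 kg/d.
P_X = Y_obs·Q·(S₀ − S) = 0.1640 × 20022 = 3283 kg VSS/d.
R_O = Q·(S₀ − S) − 1.42·P_X = 20022 − 1.42 × 3283 = 15360 kg O₂/d.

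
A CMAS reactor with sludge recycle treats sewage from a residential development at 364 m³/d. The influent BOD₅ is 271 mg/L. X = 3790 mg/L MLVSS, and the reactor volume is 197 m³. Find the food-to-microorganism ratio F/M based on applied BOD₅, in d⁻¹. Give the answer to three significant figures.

Food-to-microorganism ratio F/M = Q S₀ / (V X) = 364 × 271 / (197.0 × 3790) = 0.1321 d⁻¹.

F/M ≈ 0.132 d⁻¹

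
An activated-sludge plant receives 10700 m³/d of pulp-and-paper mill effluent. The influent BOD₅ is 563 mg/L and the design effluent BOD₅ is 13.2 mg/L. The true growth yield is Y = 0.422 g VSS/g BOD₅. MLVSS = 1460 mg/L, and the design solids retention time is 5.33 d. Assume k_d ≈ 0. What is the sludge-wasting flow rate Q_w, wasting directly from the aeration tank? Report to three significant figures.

Biomass mass balance (decay neglected): V·X = Y·Q·(S₀ − S)·θ_c, so V = 0.422 × 10700 × (563 − 13.2) × 5.33 / 1460 = 9063 m³.
For wasting at MLVSS concentration, Q_w = V/θ_c = 9063/5.33 = 1700 m³/d.

Q_w ≈ 1700 m³/d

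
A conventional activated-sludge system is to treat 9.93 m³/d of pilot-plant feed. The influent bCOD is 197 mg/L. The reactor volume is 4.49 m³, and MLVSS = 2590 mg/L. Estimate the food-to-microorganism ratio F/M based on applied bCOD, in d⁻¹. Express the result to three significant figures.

F/M ≈ 0.168 d⁻¹

F/M = Q·S₀ / (V·X) = 9.93 × 197 / (4.490 × 2590) = 0.1682 g bCOD·(g VSS·d)⁻¹.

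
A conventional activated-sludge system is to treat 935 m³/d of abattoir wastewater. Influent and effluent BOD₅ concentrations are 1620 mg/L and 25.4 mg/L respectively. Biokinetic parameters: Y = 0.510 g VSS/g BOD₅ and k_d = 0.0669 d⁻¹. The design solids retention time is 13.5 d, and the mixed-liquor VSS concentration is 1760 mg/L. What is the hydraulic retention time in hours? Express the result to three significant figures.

Steady-state biomass mass balance: V·X·(1 + k_d·θ_c) = Y·Q·(S₀ − S)·θ_c, so V = 0.510 × 935 × (1620 − 25.4) × 13.5 / [1760 × (1 + 0.0669 × 13.5)] = 1.03×10^7 / 3350 = 3065 m³.
Hydraulic retention time τ = V/Q = 3065 / 935 = 3.278 d = 78.66 h.

τ ≈ 78.7 h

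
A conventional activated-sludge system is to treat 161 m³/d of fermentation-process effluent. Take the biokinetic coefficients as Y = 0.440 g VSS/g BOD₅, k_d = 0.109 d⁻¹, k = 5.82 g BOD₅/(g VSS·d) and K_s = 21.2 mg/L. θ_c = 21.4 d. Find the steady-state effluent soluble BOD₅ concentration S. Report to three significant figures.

S ≈ 1.37 mg/L

Effluent substrate depends only on kinetics and SRT: S = K_s(1 + k_d θ_c) / [θ_c(Yk − k_d) − 1] = 21.2 × (1 + 0.109 × 21.4) / [21.4 × (0.440 × 5.82 − 0.109) − 1] = 70.65 / 51.47 = 1.373 mg/L.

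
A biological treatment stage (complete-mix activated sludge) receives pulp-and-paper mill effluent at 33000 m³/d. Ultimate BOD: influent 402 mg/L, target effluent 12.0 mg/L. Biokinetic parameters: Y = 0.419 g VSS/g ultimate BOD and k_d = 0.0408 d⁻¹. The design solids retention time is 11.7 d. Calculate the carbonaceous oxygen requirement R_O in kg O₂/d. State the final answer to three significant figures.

R_O ≈ 7690 kg O₂/d

Correct the yield for decay: Y_obs = Y/(1 + k_d θ_c) = 0.419 / (1 + 0.0408 × 11.7) = 0.419 / 1.477 = 0.2836.
Mass of ultimate BOD removed per day: Q(S₀ − S) = 33000 × 390.0 g/m³ = 12870 kg/d.
Biomass synthesised: P_X = Y_obs × 12870 = 3650 kg VSS/d.
R_O = Q·ΔS − 1.42 P_X = 12870 − 5183 = 7687 kg O₂/d.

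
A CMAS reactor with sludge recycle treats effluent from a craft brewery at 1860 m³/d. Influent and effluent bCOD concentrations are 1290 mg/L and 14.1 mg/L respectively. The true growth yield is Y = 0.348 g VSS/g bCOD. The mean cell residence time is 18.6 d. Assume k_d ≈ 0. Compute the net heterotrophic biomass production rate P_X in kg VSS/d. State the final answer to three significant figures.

P_X ≈ 826 kg VSS/d

No decay correction is needed, so Y_obs = Y = 0.348.
Mass of bCOD removed per day: Q(S₀ − S) = 1860 × 1276 g/m³ = 2373 kg/d.
Biomass produced: P_X = Y_obs·Q·ΔS = 0.3480 × 2373 ≈ 825.9 kg VSS/d.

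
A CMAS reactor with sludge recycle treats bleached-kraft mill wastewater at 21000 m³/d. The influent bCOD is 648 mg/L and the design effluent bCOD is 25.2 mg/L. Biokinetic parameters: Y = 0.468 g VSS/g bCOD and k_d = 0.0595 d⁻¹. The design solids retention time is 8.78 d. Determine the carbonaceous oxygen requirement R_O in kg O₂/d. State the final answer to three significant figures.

R_O ≈ 7370 kg O₂/d

Correct the yield for decay: Y_obs = Y/(1 + k_d θ_c) = 0.468 / (1 + 0.0595 × 8.78) = 0.468 / 1.522 = 0.3074.
Mass of bCOD removed per day: Q(S₀ − S) = 21000 × 622.8 g/m³ = 13079 kg/d.
Net sludge production P_X = 0.3074 × 13079 = 4021 kg VSS/d.
R_O = Q·ΔS − 1.42 P_X = 13079 − 5709 = 7370 kg O₂/d.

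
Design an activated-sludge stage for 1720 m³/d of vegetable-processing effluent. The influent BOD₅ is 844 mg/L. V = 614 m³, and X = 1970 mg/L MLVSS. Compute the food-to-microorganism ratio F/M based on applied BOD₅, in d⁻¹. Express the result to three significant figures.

F/M ≈ 1.20 d⁻¹

Food-to-microorganism ratio F/M = Q S₀ / (V X) = 1720 × 844 / (614.0 × 1970) = 1.200 d⁻¹.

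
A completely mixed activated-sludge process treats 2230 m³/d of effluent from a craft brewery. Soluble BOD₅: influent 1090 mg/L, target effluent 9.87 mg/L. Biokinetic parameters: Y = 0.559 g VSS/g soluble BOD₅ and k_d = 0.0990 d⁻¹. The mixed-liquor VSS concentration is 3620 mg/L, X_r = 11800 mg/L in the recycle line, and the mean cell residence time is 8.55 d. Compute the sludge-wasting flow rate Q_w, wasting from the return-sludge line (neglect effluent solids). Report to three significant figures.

Rearranging the biomass balance for a CMAS with decay, V = Y·Q·ΔS·θ_c / [X·(1+k_d θ_c)] = 0.559 × 2230 × (1090 − 9.87) × 8.55 / [3620 × (1 + 0.0990 × 8.55)] = 1.15×10^7 / 6684 = 1722 m³.
Wasting from the return line (neglecting effluent solids): Q_w = V·X / (θ_c·X_r) = 1722 × 3620 / (8.55 × 11800) = 61.80 m³/d.

Q_w ≈ 61.8 m³/d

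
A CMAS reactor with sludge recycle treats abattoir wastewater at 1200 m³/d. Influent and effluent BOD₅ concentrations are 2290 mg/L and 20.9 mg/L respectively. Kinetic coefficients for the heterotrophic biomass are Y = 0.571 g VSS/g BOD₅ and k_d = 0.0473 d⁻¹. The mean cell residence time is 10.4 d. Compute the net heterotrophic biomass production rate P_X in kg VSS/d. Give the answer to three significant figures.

P_X ≈ 1040 kg VSS/d

The observed yield is Y_obs = Y/(1 + k_d·θ_c) = 0.571 / (1 + 0.0473 × 10.4) = 0.571 / 1.492 = 0.3827 g VSS per g BOD₅ removed.
Mass of BOD₅ removed per day: Q(S₀ − S) = 1200 × 2269 g/m³ = 2723 kg/d.
Biomass produced: P_X = Y_obs·Q·ΔS = 0.3827 × 2723 ≈ 1042 kg VSS/d.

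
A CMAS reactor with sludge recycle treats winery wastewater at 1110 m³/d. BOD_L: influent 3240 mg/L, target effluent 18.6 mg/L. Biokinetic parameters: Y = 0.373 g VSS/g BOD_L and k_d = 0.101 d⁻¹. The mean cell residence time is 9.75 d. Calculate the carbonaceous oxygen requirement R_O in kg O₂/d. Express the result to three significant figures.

Correct the yield for decay: Y_obs = Y/(1 + k_d θ_c) = 0.373 / (1 + 0.101 × 9.75) = 0.373 / 1.985 = 0.1879.
Substrate removed = Q·(S₀ − S) = 1110 m³/d × (3240 − 18.6) g/m³ = 3.58×10^6 g/d = 3576 kg/d.
P_X = Y_obs·Q·(S₀ − S) = 0.1879 × 3576 = 672.0 kg VSS/d.
Carbonaceous O₂ demand = substrate oxidised − cell-mass equivalent = 3576 − 1.42 × 672.0 = 2622 kg O₂/d.

R_O ≈ 2620 kg O₂/d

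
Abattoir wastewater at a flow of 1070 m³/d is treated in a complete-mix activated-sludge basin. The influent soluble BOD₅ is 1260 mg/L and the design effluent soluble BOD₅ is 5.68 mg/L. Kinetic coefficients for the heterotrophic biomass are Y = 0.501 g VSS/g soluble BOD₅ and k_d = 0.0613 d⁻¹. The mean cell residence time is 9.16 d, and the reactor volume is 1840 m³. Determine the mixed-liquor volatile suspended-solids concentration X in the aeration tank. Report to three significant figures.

X ≈ 2140 mg/L

Solving the biomass balance for X: X = Y Q (S₀−S) θ_c / [V (1+k_d θ_c)] = 0.501 × 1070 × (1260 − 5.68) × 9.16 / [1840 × (1 + 0.0613 × 9.16)] = 2144 mg/L.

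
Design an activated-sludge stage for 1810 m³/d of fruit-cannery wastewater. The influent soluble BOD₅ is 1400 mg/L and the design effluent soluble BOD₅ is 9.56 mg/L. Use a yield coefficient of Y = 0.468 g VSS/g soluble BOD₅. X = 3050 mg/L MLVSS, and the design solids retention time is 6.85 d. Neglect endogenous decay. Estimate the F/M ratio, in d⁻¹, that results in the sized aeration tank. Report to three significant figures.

With k_d = 0 the design equation reduces to V = Y Q (S₀−S) θ_c / X = 0.468 × 1810 × (1400 − 9.56) × 6.85 / 3050 = 2645 m³.
Food-to-microorganism ratio F/M = Q S₀ / (V X) = 1810 × 1400 / (2645 × 3050) = 0.3141 d⁻¹.

F/M ≈ 0.314 d⁻¹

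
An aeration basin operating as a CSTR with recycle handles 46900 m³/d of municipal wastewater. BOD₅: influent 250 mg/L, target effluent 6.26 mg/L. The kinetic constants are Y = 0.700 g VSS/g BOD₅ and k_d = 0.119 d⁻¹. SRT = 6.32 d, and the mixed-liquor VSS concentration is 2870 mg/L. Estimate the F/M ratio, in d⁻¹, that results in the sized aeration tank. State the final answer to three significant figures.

Steady-state biomass mass balance: V·X·(1 + k_d·θ_c) = Y·Q·(S₀ − S)·θ_c, so V = 0.700 × 46900 × (250 − 6.26) × 6.32 / [2870 × (1 + 0.119 × 6.32)] = 5.06×10^7 / 5028 = 10057 m³.
F/M = Q·S₀ / (V·X) = 46900 × 250 / (10057 × 2870) = 0.4062 g BOD₅·(g VSS·d)⁻¹.

F/M ≈ 0.406 d⁻¹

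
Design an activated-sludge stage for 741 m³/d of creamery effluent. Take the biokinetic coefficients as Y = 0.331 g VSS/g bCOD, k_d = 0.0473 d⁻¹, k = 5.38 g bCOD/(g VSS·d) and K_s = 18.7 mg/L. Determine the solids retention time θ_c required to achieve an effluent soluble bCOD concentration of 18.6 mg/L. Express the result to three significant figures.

θ_c ≈ 1.19 d

From 1/θ_c = Y·k·S/(K_s + S) − k_d: Y·k·S/(K_s+S) = 0.331 × 5.38 × 18.6 / (18.7 + 18.6) = 0.8880 d⁻¹.
θ_c = 1/(μ − k_d) = 1/(0.8880 − 0.0473) = 1/0.8407 = 1.189 d.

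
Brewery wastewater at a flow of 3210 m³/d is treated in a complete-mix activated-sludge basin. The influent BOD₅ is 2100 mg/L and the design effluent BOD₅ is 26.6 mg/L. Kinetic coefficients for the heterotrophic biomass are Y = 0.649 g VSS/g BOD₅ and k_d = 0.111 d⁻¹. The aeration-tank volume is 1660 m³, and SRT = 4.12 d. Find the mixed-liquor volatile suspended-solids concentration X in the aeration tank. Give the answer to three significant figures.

From V·X·(1 + k_d·θ_c) = Y·Q·(S₀ − S)·θ_c: X = 0.649 × 3210 × (2100 − 26.6) × 4.12 / [1660 × (1 + 0.111 × 4.12)] = 7356 mg/L.

X ≈ 7360 mg/L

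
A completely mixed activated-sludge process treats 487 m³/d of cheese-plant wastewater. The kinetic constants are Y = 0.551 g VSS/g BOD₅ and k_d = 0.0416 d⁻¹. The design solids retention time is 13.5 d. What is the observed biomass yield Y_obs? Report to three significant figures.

Y_obs ≈ 0.353 g VSS/g BOD₅

Correct the yield for decay: Y_obs = Y/(1 + k_d θ_c) = 0.551 / (1 + 0.0416 × 13.5) = 0.551 / 1.562 = 0.3528.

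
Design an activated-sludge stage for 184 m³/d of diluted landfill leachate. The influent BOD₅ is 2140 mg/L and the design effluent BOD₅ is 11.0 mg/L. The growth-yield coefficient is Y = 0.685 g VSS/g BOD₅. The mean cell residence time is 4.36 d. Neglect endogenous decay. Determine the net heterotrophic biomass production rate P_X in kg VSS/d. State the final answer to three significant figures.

P_X ≈ 268 kg VSS/d

No decay correction is needed, so Y_obs = Y = 0.685.
ΔS = 2140 − 11.0 = 2129 mg/L, so the substrate removal rate is 184 × 2129/1000 = 391.7 kg BOD₅/d.
Biomass produced: P_X = Y_obs·Q·ΔS = 0.6850 × 391.7 ≈ 268.3 kg VSS/d.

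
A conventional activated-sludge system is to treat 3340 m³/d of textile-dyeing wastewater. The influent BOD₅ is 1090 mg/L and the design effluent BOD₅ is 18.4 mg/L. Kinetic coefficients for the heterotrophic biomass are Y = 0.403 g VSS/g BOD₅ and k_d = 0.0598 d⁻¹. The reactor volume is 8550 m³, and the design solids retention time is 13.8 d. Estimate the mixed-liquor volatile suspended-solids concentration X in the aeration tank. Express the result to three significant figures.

X = Y·Q·ΔS·θ_c / [V·(1 + k_d θ_c)] = 0.403 × 3340 × (1090 − 18.4) × 13.8 / [8550 × (1 + 0.0598 × 13.8)] = 1275 mg/L.

X ≈ 1280 mg/L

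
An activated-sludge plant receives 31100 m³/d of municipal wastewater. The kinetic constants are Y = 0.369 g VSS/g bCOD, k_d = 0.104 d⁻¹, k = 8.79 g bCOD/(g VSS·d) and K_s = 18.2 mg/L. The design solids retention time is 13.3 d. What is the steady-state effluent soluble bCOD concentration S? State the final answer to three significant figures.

For a completely mixed reactor with recycle the Lawrence–McCarty relation gives S = K_s·(1 + k_d·θ_c) / [θ_c·(Y·k − k_d) − 1] = 18.2 × (1 + 0.104 × 13.3) / [13.3 × (0.369 × 8.79 − 0.104) − 1] = 43.37 / 40.76 = 1.064 mg/L.

S ≈ 1.06 mg/L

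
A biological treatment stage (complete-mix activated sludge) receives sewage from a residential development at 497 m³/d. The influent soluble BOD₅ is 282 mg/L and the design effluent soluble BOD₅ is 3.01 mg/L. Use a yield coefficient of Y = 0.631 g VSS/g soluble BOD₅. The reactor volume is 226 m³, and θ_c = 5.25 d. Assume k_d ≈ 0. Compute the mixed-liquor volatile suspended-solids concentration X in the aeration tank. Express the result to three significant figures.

X ≈ 2030 mg/L

X = Y·Q·ΔS·θ_c / V = 0.631 × 497 × (282 − 3.01) × 5.25 / 226 = 2032 mg/L.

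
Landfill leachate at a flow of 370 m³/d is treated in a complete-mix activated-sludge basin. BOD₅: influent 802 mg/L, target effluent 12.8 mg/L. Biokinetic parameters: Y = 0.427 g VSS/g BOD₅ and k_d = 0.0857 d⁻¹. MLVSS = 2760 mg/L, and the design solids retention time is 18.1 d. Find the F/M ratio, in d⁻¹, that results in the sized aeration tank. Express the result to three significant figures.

F/M ≈ 0.335 d⁻¹

From the SRT design equation V = Y Q (S₀−S) θ_c / [X (1 + k_d θ_c)] = 0.427 × 370 × (802 − 12.8) × 18.1 / [2760 × (1 + 0.0857 × 18.1)] = 2.26×10^6 / 7041 = 320.5 m³.
F/M = applied load / biomass = Q·S₀/(V·X) = 370 × 802 / (320.5 × 2760) = 0.3354 d⁻¹.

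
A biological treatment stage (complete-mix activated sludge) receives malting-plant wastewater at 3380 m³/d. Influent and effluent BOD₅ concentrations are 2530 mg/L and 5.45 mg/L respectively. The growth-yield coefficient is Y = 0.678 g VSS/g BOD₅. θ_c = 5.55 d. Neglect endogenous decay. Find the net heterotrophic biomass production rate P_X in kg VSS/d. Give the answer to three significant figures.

P_X ≈ 5790 kg VSS/d

Since k_d ≈ 0, Y_obs = Y = 0.678 g VSS/g BOD₅.
Q·(S₀ − S) = 3380 × (2530 − 5.45) × 10⁻³ = 8533 kg/d removed.
Biomass produced: P_X = Y_obs·Q·ΔS = 0.6780 × 8533 ≈ 5785 kg VSS/d.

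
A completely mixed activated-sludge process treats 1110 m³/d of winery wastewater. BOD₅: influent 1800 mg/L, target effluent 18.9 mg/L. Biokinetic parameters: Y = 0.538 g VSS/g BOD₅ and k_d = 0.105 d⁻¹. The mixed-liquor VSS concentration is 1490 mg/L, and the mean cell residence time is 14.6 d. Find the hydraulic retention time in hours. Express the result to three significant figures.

τ ≈ 89.0 h

Steady-state biomass mass balance: V·X·(1 + k_d·θ_c) = Y·Q·(S₀ − S)·θ_c, so V = 0.538 × 1110 × (1800 − 18.9) × 14.6 / [1490 × (1 + 0.105 × 14.6)] = 1.55×10^7 / 3774 = 4115 m³.
Hydraulic retention time τ = V/Q = 4115 / 1110 = 3.707 d = 88.96 h.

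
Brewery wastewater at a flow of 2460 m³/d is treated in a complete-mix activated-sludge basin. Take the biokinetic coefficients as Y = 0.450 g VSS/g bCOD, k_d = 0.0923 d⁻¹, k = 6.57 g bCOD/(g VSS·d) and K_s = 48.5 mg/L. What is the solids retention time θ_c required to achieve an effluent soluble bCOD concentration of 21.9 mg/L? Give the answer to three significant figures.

From 1/θ_c = Y·k·S/(K_s + S) − k_d: Y·k·S/(K_s+S) = 0.450 × 6.57 × 21.9 / (48.5 + 21.9) = 0.9197 d⁻¹.
θ_c = 1/(μ − k_d) = 1/(0.9197 − 0.0923) = 1/0.8274 = 1.209 d.

θ_c ≈ 1.21 d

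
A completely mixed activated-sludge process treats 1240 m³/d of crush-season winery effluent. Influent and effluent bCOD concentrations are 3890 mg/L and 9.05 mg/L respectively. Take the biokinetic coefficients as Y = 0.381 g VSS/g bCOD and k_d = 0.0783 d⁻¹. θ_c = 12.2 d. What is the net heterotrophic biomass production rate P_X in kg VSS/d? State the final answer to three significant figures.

P_X ≈ 938 kg VSS/d

The observed yield is Y_obs = Y/(1 + k_d·θ_c) = 0.381 / (1 + 0.0783 × 12.2) = 0.381 / 1.955 = 0.1949 g VSS per g bCOD removed.
Mass of bCOD removed per day: Q(S₀ − S) = 1240 × 3881 g/m³ = 4812 kg/d.
Net biomass production P_X = Y_obs × Q·(S₀ − S) = 0.1949 × 4812 = 937.7 kg VSS/d.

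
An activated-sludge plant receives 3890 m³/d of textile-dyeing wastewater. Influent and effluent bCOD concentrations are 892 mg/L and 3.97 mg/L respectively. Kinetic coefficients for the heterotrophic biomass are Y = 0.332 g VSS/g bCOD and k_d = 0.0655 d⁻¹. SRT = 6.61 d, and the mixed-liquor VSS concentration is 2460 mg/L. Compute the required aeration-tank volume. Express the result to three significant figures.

V ≈ 2150 m³

Steady-state biomass mass balance: V·X·(1 + k_d·θ_c) = Y·Q·(S₀ − S)·θ_c, so V = 0.332 × 3890 × (892 − 3.97) × 6.61 / [2460 × (1 + 0.0655 × 6.61)] = 7.58×10^6 / 3525 = 2151 m³.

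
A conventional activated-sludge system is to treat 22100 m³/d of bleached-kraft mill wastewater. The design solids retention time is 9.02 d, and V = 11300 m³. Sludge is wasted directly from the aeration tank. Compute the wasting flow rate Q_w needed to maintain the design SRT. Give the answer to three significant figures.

With mixed-liquor wasting, θ_c = V/Q_w, so Q_w = V/θ_c = 11300/9.02 = 1253 m³/d.

Q_w ≈ 1250 m³/d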